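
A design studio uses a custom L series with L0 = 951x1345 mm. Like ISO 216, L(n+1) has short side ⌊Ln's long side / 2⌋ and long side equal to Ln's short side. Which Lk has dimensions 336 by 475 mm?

L3

L0: 951 × 1345 mm
L1: 672 × 951 mm
L2: 475 × 672 mm
L3: 336 × 475 mm
L4: 237 × 336 mm
→ matches L3.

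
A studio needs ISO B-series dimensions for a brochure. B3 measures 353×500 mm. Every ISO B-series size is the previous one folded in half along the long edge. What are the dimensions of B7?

B4: ⌊500/2⌋ × 353 = 250 × 353 mm
B5: ⌊353/2⌋ × 250 = 176 × 250 mm
B6: ⌊250/2⌋ × 176 = 125 × 176 mm
B7: ⌊176/2⌋ × 125 = 88 × 125 mm

88 × 125 mm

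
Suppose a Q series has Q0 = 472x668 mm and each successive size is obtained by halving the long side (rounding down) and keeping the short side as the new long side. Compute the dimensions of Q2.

236 × 334 mm

Q1: ⌊668/2⌋ × 472 = 334 × 472 mm
Q2: ⌊472/2⌋ × 334 = 236 × 334 mm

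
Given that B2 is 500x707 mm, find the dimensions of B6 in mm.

B3: ⌊707/2⌋ × 500 = 353 × 500 mm
B4: ⌊500/2⌋ × 353 = 250 × 353 mm
B5: ⌊353/2⌋ × 250 = 176 × 250 mm
B6: ⌊250/2⌋ × 176 = 125 × 176 mm

125 × 176 mm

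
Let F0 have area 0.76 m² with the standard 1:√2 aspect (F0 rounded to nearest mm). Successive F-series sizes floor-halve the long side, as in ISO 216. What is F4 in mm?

Let F0's short side be w mm. w · w√2 = 0.76 m² = 760,000 mm², so w ≈ 733.1 mm and w√2 ≈ 1036.7 mm → F0 = 733 × 1037 mm.
F1: ⌊1037/2⌋ × 733 = 518 × 733 mm
F2: ⌊733/2⌋ × 518 = 366 × 518 mm
F3: ⌊518/2⌋ × 366 = 259 × 366 mm
F4: ⌊366/2⌋ × 259 = 183 × 259 mm

183 × 259 mm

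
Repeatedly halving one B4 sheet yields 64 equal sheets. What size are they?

B10

64 = 2^6, so 6 halving steps.
B4 → B5 → … → B10 after 6 steps.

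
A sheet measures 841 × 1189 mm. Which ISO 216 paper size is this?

Aspect ratio 1189/841 ≈ 1.414 — close to the ISO √2 ≈ 1.414.
In the A-series (A0 area = 1 m²): A0 = 841 × 1189 mm.

A0 (841 × 1189 mm)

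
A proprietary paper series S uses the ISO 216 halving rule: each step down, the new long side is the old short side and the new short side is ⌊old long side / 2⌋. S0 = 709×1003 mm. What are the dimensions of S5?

S1 = 501 × 709 mm (from S0 by 1 halving).
S2: ⌊709/2⌋ × 501 = 354 × 501 mm
S3: ⌊501/2⌋ × 354 = 250 × 354 mm
S4: ⌊354/2⌋ × 250 = 177 × 250 mm
S5: ⌊250/2⌋ × 177 = 125 × 177 mm

125 × 177 mm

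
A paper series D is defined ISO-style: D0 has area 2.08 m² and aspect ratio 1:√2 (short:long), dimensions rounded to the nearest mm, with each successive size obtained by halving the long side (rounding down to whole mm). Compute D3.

428 × 606 mm

Let D0's short side be w mm. w · w√2 = 2.08 m² = 2,080,000 mm², so w ≈ 1212.8 mm and w√2 ≈ 1715.1 mm → D0 = 1213 × 1715 mm.
D1: ⌊1715/2⌋ × 1213 = 857 × 1213 mm
D2: ⌊1213/2⌋ × 857 = 606 × 857 mm
D3: ⌊857/2⌋ × 606 = 428 × 606 mm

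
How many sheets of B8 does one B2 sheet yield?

Each ISO step halves the sheet: 1 × B2 → 2 × B3 → 4 × B4 → 8 × B5 → …
From B2 to B8 is 6 halving steps: 2^6 = 64.

64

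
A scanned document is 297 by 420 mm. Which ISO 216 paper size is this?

A3 (297 × 420 mm)

Aspect ratio 420/297 ≈ 1.414 — close to the ISO √2 ≈ 1.414.
In the A-series (A0 area = 1 m²): A3 = 297 × 420 mm.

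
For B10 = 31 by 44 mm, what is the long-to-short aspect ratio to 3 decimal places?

44 / 31 = 1.419
ISO 216 targets √2 ≈ 1.414; the +0.005 deviation is from mm rounding.

1.419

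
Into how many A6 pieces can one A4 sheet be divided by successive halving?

Each ISO step halves the sheet: 1 × A4 → 2 × A5 → 4 × A6
From A4 to A6 is 2 halving steps: 2^2 = 4.

4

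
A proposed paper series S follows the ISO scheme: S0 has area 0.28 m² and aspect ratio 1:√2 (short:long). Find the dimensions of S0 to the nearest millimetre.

445 × 629 mm

Let the short side be w mm. Then w · w√2 = 0.28 m² = 280,000 mm².
w² = 280,000/√2, so w ≈ 445.0 mm; long side = w√2 ≈ 629.3 mm.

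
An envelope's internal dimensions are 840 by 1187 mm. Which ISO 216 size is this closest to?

A0 (841 × 1189 mm)

Aspect ratio 1187/840 ≈ 1.413 — close to the ISO √2 ≈ 1.414.
In the A-series (A0 area = 1 m²): A0 = 841 × 1189 mm.
Off by 3 mm total — nearest standard size.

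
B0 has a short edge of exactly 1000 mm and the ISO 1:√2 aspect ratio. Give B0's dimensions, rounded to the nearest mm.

Short side = 1000 mm; long side = 1000√2 ≈ 1414.2 mm.

1000 × 1414 mm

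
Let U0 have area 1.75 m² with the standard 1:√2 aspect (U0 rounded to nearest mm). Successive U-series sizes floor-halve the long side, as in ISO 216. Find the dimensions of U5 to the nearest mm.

Let U0's short side be w mm. w · w√2 = 1.75 m² = 1,750,000 mm², so w ≈ 1112.4 mm and w√2 ≈ 1573.2 mm → U0 = 1112 × 1573 mm.
U1: ⌊1573/2⌋ × 1112 = 786 × 1112 mm
U2: ⌊1112/2⌋ × 786 = 556 × 786 mm
U3: ⌊786/2⌋ × 556 = 393 × 556 mm
U4: ⌊556/2⌋ × 393 = 278 × 393 mm
U5: ⌊393/2⌋ × 278 = 196 × 278 mm

196 × 278 mm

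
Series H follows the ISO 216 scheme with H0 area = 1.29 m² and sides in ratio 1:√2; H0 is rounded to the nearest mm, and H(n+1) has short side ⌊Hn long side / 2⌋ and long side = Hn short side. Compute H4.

238 × 337 mm

Let H0's short side be w mm. w · w√2 = 1.29 m² = 1,290,000 mm², so w ≈ 955.1 mm and w√2 ≈ 1350.7 mm → H0 = 955 × 1351 mm.
H1: ⌊1351/2⌋ × 955 = 675 × 955 mm
H2: ⌊955/2⌋ × 675 = 477 × 675 mm
H3: ⌊675/2⌋ × 477 = 337 × 477 mm
H4: ⌊477/2⌋ × 337 = 238 × 337 mm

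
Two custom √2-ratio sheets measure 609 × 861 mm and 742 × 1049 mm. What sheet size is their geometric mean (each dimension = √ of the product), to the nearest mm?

Short side: √(609 · 742) = √451878 ≈ 672.2 → 672 mm
Long side: √(861 · 1049) = √903189 ≈ 950.4 → 950 mm

672 × 950 mm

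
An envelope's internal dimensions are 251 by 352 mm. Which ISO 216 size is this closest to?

Aspect ratio 352/251 ≈ 1.402 — close to the ISO √2 ≈ 1.414.
In the B-series (B0 = 1000 × 1414 mm): B4 = 250 × 353 mm.
Off by 2 mm total — nearest standard size.

B4 (250 × 353 mm)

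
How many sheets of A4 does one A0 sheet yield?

16

A0 = 841 × 1189 mm; A4 = 210 × 297 mm.
Each halving step doubles the count; 4 steps from A0 to A4.
2^4 = 16.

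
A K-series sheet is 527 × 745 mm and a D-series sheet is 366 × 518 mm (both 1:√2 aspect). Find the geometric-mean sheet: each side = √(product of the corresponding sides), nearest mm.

Short side: √(527 · 366) = √192882 ≈ 439.2 → 439 mm
Long side: √(745 · 518) = √385910 ≈ 621.2 → 621 mm

439 × 621 mm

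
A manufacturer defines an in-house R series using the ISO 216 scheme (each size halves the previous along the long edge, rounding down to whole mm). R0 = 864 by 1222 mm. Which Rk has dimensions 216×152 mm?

R5

R0: 864 × 1222 mm
R1: 611 × 864 mm
R2: 432 × 611 mm
R3: 305 × 432 mm
R4: 216 × 305 mm
R5: 152 × 216 mm
R6: 108 × 152 mm
→ matches R5.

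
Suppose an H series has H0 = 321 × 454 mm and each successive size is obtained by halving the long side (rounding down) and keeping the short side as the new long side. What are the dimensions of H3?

H1: ⌊454/2⌋ × 321 = 227 × 321 mm
H2: ⌊321/2⌋ × 227 = 160 × 227 mm
H3: ⌊227/2⌋ × 160 = 113 × 160 mm

113 × 160 mm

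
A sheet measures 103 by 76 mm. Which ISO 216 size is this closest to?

Aspect ratio 103/76 ≈ 1.355 (ISO target is √2 ≈ 1.414).
In the A-series (A0 area = 1 m²): A7 = 74 × 105 mm.
Off by 4 mm total — nearest standard size.

A7 (74 × 105 mm)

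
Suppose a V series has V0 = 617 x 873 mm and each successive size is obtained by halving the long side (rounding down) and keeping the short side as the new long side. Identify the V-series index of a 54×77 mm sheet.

V7

V0: 617 × 873 mm
V1: 436 × 617 mm
V2: 308 × 436 mm
V3: 218 × 308 mm
V4: 154 × 218 mm
V5: 109 × 154 mm
V6: 77 × 109 mm
V7: 54 × 77 mm
V8: 38 × 54 mm
→ matches V7.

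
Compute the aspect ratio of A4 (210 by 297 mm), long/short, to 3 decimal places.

1.414

297 / 210 = 1.414
Matches √2 ≈ 1.414 — the ISO 216 defining ratio.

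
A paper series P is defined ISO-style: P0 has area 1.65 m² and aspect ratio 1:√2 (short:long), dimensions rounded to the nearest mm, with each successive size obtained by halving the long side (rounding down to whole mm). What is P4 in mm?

Let P0's short side be w mm. w · w√2 = 1.65 m² = 1,650,000 mm², so w ≈ 1080.2 mm and w√2 ≈ 1527.6 mm → P0 = 1080 × 1528 mm.
P1: ⌊1528/2⌋ × 1080 = 764 × 1080 mm
P2: ⌊1080/2⌋ × 764 = 540 × 764 mm
P3: ⌊764/2⌋ × 540 = 382 × 540 mm
P4: ⌊540/2⌋ × 382 = 270 × 382 mm

270 × 382 mm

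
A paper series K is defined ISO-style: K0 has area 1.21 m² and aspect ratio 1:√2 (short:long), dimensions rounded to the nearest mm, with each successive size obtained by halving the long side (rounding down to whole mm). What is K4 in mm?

Let K0's short side be w mm. w · w√2 = 1.21 m² = 1,210,000 mm², so w ≈ 925.0 mm and w√2 ≈ 1308.1 mm → K0 = 925 × 1308 mm.
K1: ⌊1308/2⌋ × 925 = 654 × 925 mm
K2: ⌊925/2⌋ × 654 = 462 × 654 mm
K3: ⌊654/2⌋ × 462 = 327 × 462 mm
K4: ⌊462/2⌋ × 327 = 231 × 327 mm

231 × 327 mm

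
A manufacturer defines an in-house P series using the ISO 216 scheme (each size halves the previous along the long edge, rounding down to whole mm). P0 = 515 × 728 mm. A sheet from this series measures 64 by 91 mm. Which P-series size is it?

P6

P0: 515 × 728 mm
P1: 364 × 515 mm
P2: 257 × 364 mm
P3: 182 × 257 mm
P4: 128 × 182 mm
P5: 91 × 128 mm
P6: 64 × 91 mm
P7: 45 × 64 mm
→ matches P6.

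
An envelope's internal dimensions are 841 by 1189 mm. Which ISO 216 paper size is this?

Aspect ratio 1189/841 ≈ 1.414 — close to the ISO √2 ≈ 1.414.
In the A-series (A0 area = 1 m²): A0 = 841 × 1189 mm.

A0 (841 × 1189 mm)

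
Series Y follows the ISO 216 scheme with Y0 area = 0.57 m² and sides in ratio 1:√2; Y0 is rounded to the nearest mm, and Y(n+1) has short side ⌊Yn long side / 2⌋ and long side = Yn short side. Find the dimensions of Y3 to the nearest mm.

Let Y0's short side be w mm. w · w√2 = 0.57 m² = 570,000 mm², so w ≈ 634.9 mm and w√2 ≈ 897.8 mm → Y0 = 635 × 898 mm.
Y1: ⌊898/2⌋ × 635 = 449 × 635 mm
Y2: ⌊635/2⌋ × 449 = 317 × 449 mm
Y3: ⌊449/2⌋ × 317 = 224 × 317 mm

224 × 317 mm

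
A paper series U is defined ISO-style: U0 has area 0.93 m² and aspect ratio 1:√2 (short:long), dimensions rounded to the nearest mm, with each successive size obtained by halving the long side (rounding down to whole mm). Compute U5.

Let U0's short side be w mm. w · w√2 = 0.93 m² = 930,000 mm², so w ≈ 810.9 mm and w√2 ≈ 1146.8 mm → U0 = 811 × 1147 mm.
U1: ⌊1147/2⌋ × 811 = 573 × 811 mm
U2: ⌊811/2⌋ × 573 = 405 × 573 mm
U3: ⌊573/2⌋ × 405 = 286 × 405 mm
U4: ⌊405/2⌋ × 286 = 202 × 286 mm
U5: ⌊286/2⌋ × 202 = 143 × 202 mm

143 × 202 mm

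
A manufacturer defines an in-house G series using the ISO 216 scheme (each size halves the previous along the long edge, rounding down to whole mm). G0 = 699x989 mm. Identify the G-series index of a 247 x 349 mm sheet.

G3

G0: 699 × 989 mm
G1: 494 × 699 mm
G2: 349 × 494 mm
G3: 247 × 349 mm
G4: 174 × 247 mm
→ matches G3.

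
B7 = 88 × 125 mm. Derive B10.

31 × 44 mm

B8: ⌊125/2⌋ × 88 = 62 × 88 mm
B9: ⌊88/2⌋ × 62 = 44 × 62 mm
B10: ⌊62/2⌋ × 44 = 31 × 44 mm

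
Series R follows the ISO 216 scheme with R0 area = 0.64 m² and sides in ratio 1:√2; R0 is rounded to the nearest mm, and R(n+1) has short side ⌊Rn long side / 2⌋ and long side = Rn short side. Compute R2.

Let R0's short side be w mm. w · w√2 = 0.64 m² = 640,000 mm², so w ≈ 672.7 mm and w√2 ≈ 951.4 mm → R0 = 673 × 951 mm.
R1: ⌊951/2⌋ × 673 = 475 × 673 mm
R2: ⌊673/2⌋ × 475 = 336 × 475 mm

336 × 475 mm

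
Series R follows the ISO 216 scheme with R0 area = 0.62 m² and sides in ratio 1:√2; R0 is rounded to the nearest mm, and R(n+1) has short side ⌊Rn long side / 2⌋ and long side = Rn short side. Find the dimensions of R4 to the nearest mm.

165 × 234 mm

Let R0's short side be w mm. w · w√2 = 0.62 m² = 620,000 mm², so w ≈ 662.1 mm and w√2 ≈ 936.4 mm → R0 = 662 × 936 mm.
R1: ⌊936/2⌋ × 662 = 468 × 662 mm
R2: ⌊662/2⌋ × 468 = 331 × 468 mm
R3: ⌊468/2⌋ × 331 = 234 × 331 mm
R4: ⌊331/2⌋ × 234 = 165 × 234 mm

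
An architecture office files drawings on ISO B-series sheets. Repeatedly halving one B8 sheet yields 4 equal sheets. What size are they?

4 = 2^2, so 2 halving steps.
B8 → B9 → … → B10 after 2 steps.

B10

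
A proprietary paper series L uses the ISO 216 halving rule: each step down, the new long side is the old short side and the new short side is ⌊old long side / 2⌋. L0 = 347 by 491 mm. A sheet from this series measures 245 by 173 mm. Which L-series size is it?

L2

L0: 347 × 491 mm
L1: 245 × 347 mm
L2: 173 × 245 mm
L3: 122 × 173 mm
→ matches L2.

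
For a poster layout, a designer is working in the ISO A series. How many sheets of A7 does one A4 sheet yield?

8

Each ISO step halves the sheet: 1 × A4 → 2 × A5 → 4 × A6 → 8 × A7
From A4 to A7 is 3 halving steps: 2^3 = 8.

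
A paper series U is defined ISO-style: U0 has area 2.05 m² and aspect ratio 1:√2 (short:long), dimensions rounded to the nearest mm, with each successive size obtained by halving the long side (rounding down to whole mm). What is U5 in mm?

212 × 301 mm

Let U0's short side be w mm. w · w√2 = 2.05 m² = 2,050,000 mm², so w ≈ 1204.0 mm and w√2 ≈ 1702.7 mm → U0 = 1204 × 1703 mm.
U1: ⌊1703/2⌋ × 1204 = 851 × 1204 mm
U2: ⌊1204/2⌋ × 851 = 602 × 851 mm
U3: ⌊851/2⌋ × 602 = 425 × 602 mm
U4: ⌊602/2⌋ × 425 = 301 × 425 mm
U5: ⌊425/2⌋ × 301 = 212 × 301 mm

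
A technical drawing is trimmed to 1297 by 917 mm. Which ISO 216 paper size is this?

Aspect ratio 1297/917 ≈ 1.414 — close to the ISO √2 ≈ 1.414.
In the C-series (envelope sizes, between A and B): C0 = 917 × 1297 mm.

C0 (917 × 1297 mm)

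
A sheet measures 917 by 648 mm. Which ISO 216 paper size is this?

Aspect ratio 917/648 ≈ 1.415 — close to the ISO √2 ≈ 1.414.
In the C-series (envelope sizes, between A and B): C1 = 648 × 917 mm.

C1 (648 × 917 mm)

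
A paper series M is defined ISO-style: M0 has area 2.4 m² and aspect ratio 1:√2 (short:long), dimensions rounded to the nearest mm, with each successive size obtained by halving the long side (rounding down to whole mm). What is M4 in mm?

Let M0's short side be w mm. w · w√2 = 2.4 m² = 2,400,000 mm², so w ≈ 1302.7 mm and w√2 ≈ 1842.3 mm → M0 = 1303 × 1842 mm.
M1: ⌊1842/2⌋ × 1303 = 921 × 1303 mm
M2: ⌊1303/2⌋ × 921 = 651 × 921 mm
M3: ⌊921/2⌋ × 651 = 460 × 651 mm
M4: ⌊651/2⌋ × 460 = 325 × 460 mm

325 × 460 mm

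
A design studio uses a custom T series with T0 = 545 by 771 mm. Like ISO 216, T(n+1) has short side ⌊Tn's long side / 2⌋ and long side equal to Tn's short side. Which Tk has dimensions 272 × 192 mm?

T0: 545 × 771 mm
T1: 385 × 545 mm
T2: 272 × 385 mm
T3: 192 × 272 mm
T4: 136 × 192 mm
→ matches T3.

T3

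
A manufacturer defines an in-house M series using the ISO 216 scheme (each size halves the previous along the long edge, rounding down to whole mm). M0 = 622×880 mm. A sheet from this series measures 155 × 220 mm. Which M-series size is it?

M0: 622 × 880 mm
M1: 440 × 622 mm
M2: 311 × 440 mm
M3: 220 × 311 mm
M4: 155 × 220 mm
M5: 110 × 155 mm
→ matches M4.

M4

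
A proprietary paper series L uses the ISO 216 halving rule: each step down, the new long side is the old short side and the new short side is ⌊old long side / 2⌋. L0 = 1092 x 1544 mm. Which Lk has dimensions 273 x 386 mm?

L4

L0: 1092 × 1544 mm
L1: 772 × 1092 mm
L2: 546 × 772 mm
L3: 386 × 546 mm
L4: 273 × 386 mm
L5: 193 × 273 mm
→ matches L4.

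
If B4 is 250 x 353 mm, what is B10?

31 × 44 mm

B5: ⌊353/2⌋ × 250 = 176 × 250 mm
B6: ⌊250/2⌋ × 176 = 125 × 176 mm
B7: ⌊176/2⌋ × 125 = 88 × 125 mm
B8: ⌊125/2⌋ × 88 = 62 × 88 mm
B9: ⌊88/2⌋ × 62 = 44 × 62 mm
B10: ⌊62/2⌋ × 44 = 31 × 44 mm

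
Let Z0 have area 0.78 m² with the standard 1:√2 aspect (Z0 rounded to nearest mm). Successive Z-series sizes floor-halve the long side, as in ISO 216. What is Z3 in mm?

Let Z0's short side be w mm. w · w√2 = 0.78 m² = 780,000 mm², so w ≈ 742.7 mm and w√2 ≈ 1050.3 mm → Z0 = 743 × 1050 mm.
Z1: ⌊1050/2⌋ × 743 = 525 × 743 mm
Z2: ⌊743/2⌋ × 525 = 371 × 525 mm
Z3: ⌊525/2⌋ × 371 = 262 × 371 mm

262 × 371 mm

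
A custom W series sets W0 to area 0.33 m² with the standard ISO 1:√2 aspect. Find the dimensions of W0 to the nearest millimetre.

483 × 683 mm

Let the short side be w mm. Then w · w√2 = 0.33 m² = 330,000 mm².
w² = 330,000/√2, so w ≈ 483.1 mm; long side = w√2 ≈ 683.1 mm.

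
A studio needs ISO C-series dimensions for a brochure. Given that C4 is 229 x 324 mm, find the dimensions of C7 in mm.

81 × 114 mm

C5: ⌊324/2⌋ × 229 = 162 × 229 mm
C6: ⌊229/2⌋ × 162 = 114 × 162 mm
C7: ⌊162/2⌋ × 114 = 81 × 114 mm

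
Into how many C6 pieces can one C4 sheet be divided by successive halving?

Each ISO step halves the sheet: 1 × C4 → 2 × C5 → 4 × C6
From C4 to C6 is 2 halving steps: 2^2 = 4.

4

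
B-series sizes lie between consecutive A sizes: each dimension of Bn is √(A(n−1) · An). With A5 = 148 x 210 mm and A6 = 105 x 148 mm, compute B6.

125 × 176 mm

Short side: √(148 · 105) = √15540 ≈ 124.7 → 125 mm
Long side: √(210 · 148) = √31080 ≈ 176.3 → 176 mm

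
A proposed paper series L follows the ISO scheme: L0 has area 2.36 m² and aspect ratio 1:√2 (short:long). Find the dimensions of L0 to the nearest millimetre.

Let the short side be w mm. Then w · w√2 = 2.36 m² = 2,360,000 mm².
w² = 2,360,000/√2, so w ≈ 1291.8 mm; long side = w√2 ≈ 1826.9 mm.

1292 × 1827 mm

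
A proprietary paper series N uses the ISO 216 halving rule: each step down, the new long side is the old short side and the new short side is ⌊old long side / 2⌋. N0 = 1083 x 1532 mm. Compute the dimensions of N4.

270 × 383 mm

N1: ⌊1532/2⌋ × 1083 = 766 × 1083 mm
N2: ⌊1083/2⌋ × 766 = 541 × 766 mm
N3: ⌊766/2⌋ × 541 = 383 × 541 mm
N4: ⌊541/2⌋ × 383 = 270 × 383 mm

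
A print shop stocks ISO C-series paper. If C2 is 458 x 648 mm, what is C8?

C3: ⌊648/2⌋ × 458 = 324 × 458 mm
C4: ⌊458/2⌋ × 324 = 229 × 324 mm
C5: ⌊324/2⌋ × 229 = 162 × 229 mm
C6: ⌊229/2⌋ × 162 = 114 × 162 mm
C7: ⌊162/2⌋ × 114 = 81 × 114 mm
C8: ⌊114/2⌋ × 81 = 57 × 81 mm

57 × 81 mm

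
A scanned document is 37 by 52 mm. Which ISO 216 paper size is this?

Aspect ratio 52/37 ≈ 1.405 — close to the ISO √2 ≈ 1.414.
In the A-series (A0 area = 1 m²): A9 = 37 × 52 mm.

A9 (37 × 52 mm)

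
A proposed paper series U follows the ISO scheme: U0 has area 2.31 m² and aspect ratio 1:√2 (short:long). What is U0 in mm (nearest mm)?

1278 × 1807 mm

Let the short side be w mm. Then w · w√2 = 2.31 m² = 2,310,000 mm².
w² = 2,310,000/√2, so w ≈ 1278.1 mm; long side = w√2 ≈ 1807.4 mm.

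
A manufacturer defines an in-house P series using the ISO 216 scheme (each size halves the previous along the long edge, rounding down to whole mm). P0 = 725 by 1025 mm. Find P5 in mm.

P1: ⌊1025/2⌋ × 725 = 512 × 725 mm
P2: ⌊725/2⌋ × 512 = 362 × 512 mm
P3: ⌊512/2⌋ × 362 = 256 × 362 mm
P4: ⌊362/2⌋ × 256 = 181 × 256 mm
P5: ⌊256/2⌋ × 181 = 128 × 181 mm

128 × 181 mm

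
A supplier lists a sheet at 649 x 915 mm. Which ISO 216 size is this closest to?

Aspect ratio 915/649 ≈ 1.410 — close to the ISO √2 ≈ 1.414.
In the C-series (envelope sizes, between A and B): C1 = 648 × 917 mm.
Off by 3 mm total — nearest standard size.

C1 (648 × 917 mm)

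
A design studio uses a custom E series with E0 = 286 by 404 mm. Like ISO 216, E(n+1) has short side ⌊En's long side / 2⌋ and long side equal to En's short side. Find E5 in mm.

E1 = 202 × 286 mm (from E0 by 1 halving).
E2: ⌊286/2⌋ × 202 = 143 × 202 mm
E3: ⌊202/2⌋ × 143 = 101 × 143 mm
E4: ⌊143/2⌋ × 101 = 71 × 101 mm
E5: ⌊101/2⌋ × 71 = 50 × 71 mm

50 × 71 mm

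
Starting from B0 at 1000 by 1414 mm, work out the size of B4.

250 × 353 mm

B1: ⌊1414/2⌋ × 1000 = 707 × 1000 mm
B2: ⌊1000/2⌋ × 707 = 500 × 707 mm
B3: ⌊707/2⌋ × 500 = 353 × 500 mm
B4: ⌊500/2⌋ × 353 = 250 × 353 mm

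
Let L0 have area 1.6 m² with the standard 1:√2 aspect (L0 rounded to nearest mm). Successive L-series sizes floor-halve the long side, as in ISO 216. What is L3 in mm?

376 × 532 mm

Let L0's short side be w mm. w · w√2 = 1.6 m² = 1,600,000 mm², so w ≈ 1063.7 mm and w√2 ≈ 1504.2 mm → L0 = 1064 × 1504 mm.
L1: ⌊1504/2⌋ × 1064 = 752 × 1064 mm
L2: ⌊1064/2⌋ × 752 = 532 × 752 mm
L3: ⌊752/2⌋ × 532 = 376 × 532 mm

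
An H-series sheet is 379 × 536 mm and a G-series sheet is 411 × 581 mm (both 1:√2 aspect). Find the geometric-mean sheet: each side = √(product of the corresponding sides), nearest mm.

395 × 558 mm

Short side: √(379 · 411) = √155769 ≈ 394.7 → 395 mm
Long side: √(536 · 581) = √311416 ≈ 558.0 → 558 mm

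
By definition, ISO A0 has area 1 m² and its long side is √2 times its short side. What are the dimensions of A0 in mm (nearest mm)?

841 × 1189 mm

Let the short side be w mm. Then the long side is w√2 and w · w√2 = 10⁶ mm².
w² = 10⁶/√2, so w = 1000 / 2^(1/4) ≈ 840.9 mm; long side = 1000 · 2^(1/4) ≈ 1189.2 mm.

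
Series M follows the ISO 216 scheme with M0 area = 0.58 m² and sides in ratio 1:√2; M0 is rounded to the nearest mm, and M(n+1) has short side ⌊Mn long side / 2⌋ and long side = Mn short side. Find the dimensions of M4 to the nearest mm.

Let M0's short side be w mm. w · w√2 = 0.58 m² = 580,000 mm², so w ≈ 640.4 mm and w√2 ≈ 905.7 mm → M0 = 640 × 906 mm.
M1: ⌊906/2⌋ × 640 = 453 × 640 mm
M2: ⌊640/2⌋ × 453 = 320 × 453 mm
M3: ⌊453/2⌋ × 320 = 226 × 320 mm
M4: ⌊320/2⌋ × 226 = 160 × 226 mm

160 × 226 mm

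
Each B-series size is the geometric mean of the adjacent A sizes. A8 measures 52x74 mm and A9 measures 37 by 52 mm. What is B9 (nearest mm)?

44 × 62 mm

Short side: √(52 · 37) = √1924 ≈ 43.9 → 44 mm
Long side: √(74 · 52) = √3848 ≈ 62.0 → 62 mm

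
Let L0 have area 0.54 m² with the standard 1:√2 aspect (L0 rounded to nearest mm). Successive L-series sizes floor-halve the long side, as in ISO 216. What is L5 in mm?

109 × 154 mm

Let L0's short side be w mm. w · w√2 = 0.54 m² = 540,000 mm², so w ≈ 617.9 mm and w√2 ≈ 873.9 mm → L0 = 618 × 874 mm.
L1: ⌊874/2⌋ × 618 = 437 × 618 mm
L2: ⌊618/2⌋ × 437 = 309 × 437 mm
L3: ⌊437/2⌋ × 309 = 218 × 309 mm
L4: ⌊309/2⌋ × 218 = 154 × 218 mm
L5: ⌊218/2⌋ × 154 = 109 × 154 mm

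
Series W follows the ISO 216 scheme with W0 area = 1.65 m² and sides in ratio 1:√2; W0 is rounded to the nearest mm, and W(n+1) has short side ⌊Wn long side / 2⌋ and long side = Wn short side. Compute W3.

Let W0's short side be w mm. w · w√2 = 1.65 m² = 1,650,000 mm², so w ≈ 1080.2 mm and w√2 ≈ 1527.6 mm → W0 = 1080 × 1528 mm.
W1: ⌊1528/2⌋ × 1080 = 764 × 1080 mm
W2: ⌊1080/2⌋ × 764 = 540 × 764 mm
W3: ⌊764/2⌋ × 540 = 382 × 540 mm

382 × 540 mm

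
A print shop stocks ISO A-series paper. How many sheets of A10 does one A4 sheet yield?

64

Each ISO step halves the sheet: 1 × A4 → 2 × A5 → 4 × A6 → 8 × A7 → …
From A4 to A10 is 6 halving steps: 2^6 = 64.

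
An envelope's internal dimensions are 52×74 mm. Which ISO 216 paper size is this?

A8 (52 × 74 mm)

Aspect ratio 74/52 ≈ 1.423 — close to the ISO √2 ≈ 1.414.
In the A-series (A0 area = 1 m²): A8 = 52 × 74 mm.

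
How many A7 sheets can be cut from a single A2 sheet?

32

A2 = 420 × 594 mm; A7 = 74 × 105 mm.
Each halving step doubles the count; 5 steps from A2 to A7.
2^5 = 32.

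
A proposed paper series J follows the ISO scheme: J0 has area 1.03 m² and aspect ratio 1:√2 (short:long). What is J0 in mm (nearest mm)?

Let the short side be w mm. Then w · w√2 = 1.03 m² = 1,030,000 mm².
w² = 1,030,000/√2, so w ≈ 853.4 mm; long side = w√2 ≈ 1206.9 mm.

853 × 1207 mm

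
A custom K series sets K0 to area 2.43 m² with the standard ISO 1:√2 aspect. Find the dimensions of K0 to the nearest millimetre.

1311 × 1854 mm

Let the short side be w mm. Then w · w√2 = 2.43 m² = 2,430,000 mm².
w² = 2,430,000/√2, so w ≈ 1310.8 mm; long side = w√2 ≈ 1853.8 mm.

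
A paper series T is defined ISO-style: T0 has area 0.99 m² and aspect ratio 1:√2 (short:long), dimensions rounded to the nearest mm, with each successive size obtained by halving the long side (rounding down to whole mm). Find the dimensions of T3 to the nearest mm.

295 × 418 mm

Let T0's short side be w mm. w · w√2 = 0.99 m² = 990,000 mm², so w ≈ 836.7 mm and w√2 ≈ 1183.2 mm → T0 = 837 × 1183 mm.
T1: ⌊1183/2⌋ × 837 = 591 × 837 mm
T2: ⌊837/2⌋ × 591 = 418 × 591 mm
T3: ⌊591/2⌋ × 418 = 295 × 418 mm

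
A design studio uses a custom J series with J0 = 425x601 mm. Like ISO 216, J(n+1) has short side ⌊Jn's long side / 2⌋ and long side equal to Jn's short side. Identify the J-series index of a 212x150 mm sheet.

J3

J0: 425 × 601 mm
J1: 300 × 425 mm
J2: 212 × 300 mm
J3: 150 × 212 mm
J4: 106 × 150 mm
→ matches J3.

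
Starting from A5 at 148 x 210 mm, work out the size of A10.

A6: ⌊210/2⌋ × 148 = 105 × 148 mm
A7: ⌊148/2⌋ × 105 = 74 × 105 mm
A8: ⌊105/2⌋ × 74 = 52 × 74 mm
A9: ⌊74/2⌋ × 52 = 37 × 52 mm
A10: ⌊52/2⌋ × 37 = 26 × 37 mm

26 × 37 mm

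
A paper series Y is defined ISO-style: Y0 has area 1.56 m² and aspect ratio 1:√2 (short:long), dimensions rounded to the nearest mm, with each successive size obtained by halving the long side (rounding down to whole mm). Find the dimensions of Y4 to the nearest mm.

262 × 371 mm

Let Y0's short side be w mm. w · w√2 = 1.56 m² = 1,560,000 mm², so w ≈ 1050.3 mm and w√2 ≈ 1485.3 mm → Y0 = 1050 × 1485 mm.
Y1: ⌊1485/2⌋ × 1050 = 742 × 1050 mm
Y2: ⌊1050/2⌋ × 742 = 525 × 742 mm
Y3: ⌊742/2⌋ × 525 = 371 × 525 mm
Y4: ⌊525/2⌋ × 371 = 262 × 371 mm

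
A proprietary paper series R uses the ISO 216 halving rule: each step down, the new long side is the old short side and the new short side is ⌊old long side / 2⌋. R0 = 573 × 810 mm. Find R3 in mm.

202 × 286 mm

R1: ⌊810/2⌋ × 573 = 405 × 573 mm
R2: ⌊573/2⌋ × 405 = 286 × 405 mm
R3: ⌊405/2⌋ × 286 = 202 × 286 mm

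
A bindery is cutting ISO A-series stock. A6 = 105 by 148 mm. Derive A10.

A7: ⌊148/2⌋ × 105 = 74 × 105 mm
A8: ⌊105/2⌋ × 74 = 52 × 74 mm
A9: ⌊74/2⌋ × 52 = 37 × 52 mm
A10: ⌊52/2⌋ × 37 = 26 × 37 mm

26 × 37 mm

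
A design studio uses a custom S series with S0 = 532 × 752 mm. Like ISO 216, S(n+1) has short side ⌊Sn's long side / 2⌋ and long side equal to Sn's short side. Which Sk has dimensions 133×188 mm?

S4

S0: 532 × 752 mm
S1: 376 × 532 mm
S2: 266 × 376 mm
S3: 188 × 266 mm
S4: 133 × 188 mm
S5: 94 × 133 mm
→ matches S4.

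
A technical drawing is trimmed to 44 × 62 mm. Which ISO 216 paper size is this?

Aspect ratio 62/44 ≈ 1.409 — close to the ISO √2 ≈ 1.414.
In the B-series (B0 = 1000 × 1414 mm): B9 = 44 × 62 mm.

B9 (44 × 62 mm)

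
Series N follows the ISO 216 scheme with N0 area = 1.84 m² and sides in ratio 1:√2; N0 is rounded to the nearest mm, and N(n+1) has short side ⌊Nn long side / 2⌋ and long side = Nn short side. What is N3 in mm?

403 × 570 mm

Let N0's short side be w mm. w · w√2 = 1.84 m² = 1,840,000 mm², so w ≈ 1140.6 mm and w√2 ≈ 1613.1 mm → N0 = 1141 × 1613 mm.
N1: ⌊1613/2⌋ × 1141 = 806 × 1141 mm
N2: ⌊1141/2⌋ × 806 = 570 × 806 mm
N3: ⌊806/2⌋ × 570 = 403 × 570 mm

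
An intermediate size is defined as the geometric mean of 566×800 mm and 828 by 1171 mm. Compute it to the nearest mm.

685 × 968 mm

Short side: √(566 · 828) = √468648 ≈ 684.6 → 685 mm
Long side: √(800 · 1171) = √936800 ≈ 967.9 → 968 mm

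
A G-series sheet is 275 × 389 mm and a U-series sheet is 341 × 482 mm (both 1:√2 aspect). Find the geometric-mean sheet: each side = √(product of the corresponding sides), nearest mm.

306 × 433 mm

Short side: √(275 · 341) = √93775 ≈ 306.2 → 306 mm
Long side: √(389 · 482) = √187498 ≈ 433.0 → 433 mm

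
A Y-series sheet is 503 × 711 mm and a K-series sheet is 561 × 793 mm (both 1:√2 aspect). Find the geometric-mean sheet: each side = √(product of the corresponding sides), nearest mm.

Short side: √(503 · 561) = √282183 ≈ 531.2 → 531 mm
Long side: √(711 · 793) = √563823 ≈ 750.9 → 751 mm

531 × 751 mm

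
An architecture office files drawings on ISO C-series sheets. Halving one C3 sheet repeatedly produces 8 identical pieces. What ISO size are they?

8 = 2^3, so 3 halving steps.
C3 → C4 → … → C6 after 3 steps.

C6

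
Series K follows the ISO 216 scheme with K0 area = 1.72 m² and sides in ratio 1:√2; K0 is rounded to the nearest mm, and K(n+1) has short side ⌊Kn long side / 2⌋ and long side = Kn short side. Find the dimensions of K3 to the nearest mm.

Let K0's short side be w mm. w · w√2 = 1.72 m² = 1,720,000 mm², so w ≈ 1102.8 mm and w√2 ≈ 1559.6 mm → K0 = 1103 × 1560 mm.
K1: ⌊1560/2⌋ × 1103 = 780 × 1103 mm
K2: ⌊1103/2⌋ × 780 = 551 × 780 mm
K3: ⌊780/2⌋ × 551 = 390 × 551 mm

390 × 551 mm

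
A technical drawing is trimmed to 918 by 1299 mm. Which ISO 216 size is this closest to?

C0 (917 × 1297 mm)

Aspect ratio 1299/918 ≈ 1.415 — close to the ISO √2 ≈ 1.414.
In the C-series (envelope sizes, between A and B): C0 = 917 × 1297 mm.
Off by 3 mm total — nearest standard size.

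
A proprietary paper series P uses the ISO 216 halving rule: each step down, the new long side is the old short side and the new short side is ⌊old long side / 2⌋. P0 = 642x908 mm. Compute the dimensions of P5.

P1: ⌊908/2⌋ × 642 = 454 × 642 mm
P2: ⌊642/2⌋ × 454 = 321 × 454 mm
P3: ⌊454/2⌋ × 321 = 227 × 321 mm
P4: ⌊321/2⌋ × 227 = 160 × 227 mm
P5: ⌊227/2⌋ × 160 = 113 × 160 mm

113 × 160 mm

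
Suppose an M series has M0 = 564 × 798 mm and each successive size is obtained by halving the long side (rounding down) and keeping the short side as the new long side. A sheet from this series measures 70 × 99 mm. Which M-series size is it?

M6

M0: 564 × 798 mm
M1: 399 × 564 mm
M2: 282 × 399 mm
M3: 199 × 282 mm
M4: 141 × 199 mm
M5: 99 × 141 mm
M6: 70 × 99 mm
M7: 49 × 70 mm
→ matches M6.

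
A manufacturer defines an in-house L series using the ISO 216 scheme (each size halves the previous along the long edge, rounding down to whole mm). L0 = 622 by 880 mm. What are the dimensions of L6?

77 × 110 mm

L1 = 440 × 622 mm (from L0 by 1 halving).
L2: ⌊622/2⌋ × 440 = 311 × 440 mm
L3: ⌊440/2⌋ × 311 = 220 × 311 mm
L4: ⌊311/2⌋ × 220 = 155 × 220 mm
L5: ⌊220/2⌋ × 155 = 110 × 155 mm
L6: ⌊155/2⌋ × 110 = 77 × 110 mm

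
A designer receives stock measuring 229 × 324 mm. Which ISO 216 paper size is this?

C4 (229 × 324 mm)

Aspect ratio 324/229 ≈ 1.415 — close to the ISO √2 ≈ 1.414.
In the C-series (envelope sizes, between A and B): C4 = 229 × 324 mm.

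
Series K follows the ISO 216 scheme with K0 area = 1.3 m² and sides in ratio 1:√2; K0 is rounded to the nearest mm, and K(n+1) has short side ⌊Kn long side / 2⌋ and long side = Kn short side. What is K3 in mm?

339 × 479 mm

Let K0's short side be w mm. w · w√2 = 1.3 m² = 1,300,000 mm², so w ≈ 958.8 mm and w√2 ≈ 1355.9 mm → K0 = 959 × 1356 mm.
K1: ⌊1356/2⌋ × 959 = 678 × 959 mm
K2: ⌊959/2⌋ × 678 = 479 × 678 mm
K3: ⌊678/2⌋ × 479 = 339 × 479 mm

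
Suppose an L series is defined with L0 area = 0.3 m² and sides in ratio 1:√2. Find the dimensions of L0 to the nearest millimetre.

Let the short side be w mm. Then w · w√2 = 0.3 m² = 300,000 mm².
w² = 300,000/√2, so w ≈ 460.6 mm; long side = w√2 ≈ 651.4 mm.

461 × 651 mm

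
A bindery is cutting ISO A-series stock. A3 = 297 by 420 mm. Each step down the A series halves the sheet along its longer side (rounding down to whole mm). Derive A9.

A4: ⌊420/2⌋ × 297 = 210 × 297 mm
A5: ⌊297/2⌋ × 210 = 148 × 210 mm
A6: ⌊210/2⌋ × 148 = 105 × 148 mm
A7: ⌊148/2⌋ × 105 = 74 × 105 mm
A8: ⌊105/2⌋ × 74 = 52 × 74 mm
A9: ⌊74/2⌋ × 52 = 37 × 52 mm

37 × 52 mm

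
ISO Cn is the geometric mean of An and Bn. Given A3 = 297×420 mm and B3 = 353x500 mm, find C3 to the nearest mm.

Short side: √(297 · 353) = √104841 ≈ 323.8 → 324 mm
Long side: √(420 · 500) = √210000 ≈ 458.3 → 458 mm

324 × 458 mm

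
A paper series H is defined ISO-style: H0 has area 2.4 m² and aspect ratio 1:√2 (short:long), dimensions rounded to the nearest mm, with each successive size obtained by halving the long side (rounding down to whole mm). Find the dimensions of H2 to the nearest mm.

651 × 921 mm

Let H0's short side be w mm. w · w√2 = 2.4 m² = 2,400,000 mm², so w ≈ 1302.7 mm and w√2 ≈ 1842.3 mm → H0 = 1303 × 1842 mm.
H1: ⌊1842/2⌋ × 1303 = 921 × 1303 mm
H2: ⌊1303/2⌋ × 921 = 651 × 921 mm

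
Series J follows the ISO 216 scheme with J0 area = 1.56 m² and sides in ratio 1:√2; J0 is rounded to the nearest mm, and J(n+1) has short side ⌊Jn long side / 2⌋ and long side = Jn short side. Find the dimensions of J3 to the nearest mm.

371 × 525 mm

Let J0's short side be w mm. w · w√2 = 1.56 m² = 1,560,000 mm², so w ≈ 1050.3 mm and w√2 ≈ 1485.3 mm → J0 = 1050 × 1485 mm.
J1: ⌊1485/2⌋ × 1050 = 742 × 1050 mm
J2: ⌊1050/2⌋ × 742 = 525 × 742 mm
J3: ⌊742/2⌋ × 525 = 371 × 525 mm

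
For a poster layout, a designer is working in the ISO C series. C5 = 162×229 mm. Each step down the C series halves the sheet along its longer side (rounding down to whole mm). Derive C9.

C6: ⌊229/2⌋ × 162 = 114 × 162 mm
C7: ⌊162/2⌋ × 114 = 81 × 114 mm
C8: ⌊114/2⌋ × 81 = 57 × 81 mm
C9: ⌊81/2⌋ × 57 = 40 × 57 mm

40 × 57 mm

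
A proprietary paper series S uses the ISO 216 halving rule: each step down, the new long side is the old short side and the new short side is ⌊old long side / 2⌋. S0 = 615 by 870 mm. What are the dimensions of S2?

S1: ⌊870/2⌋ × 615 = 435 × 615 mm
S2: ⌊615/2⌋ × 435 = 307 × 435 mm

307 × 435 mm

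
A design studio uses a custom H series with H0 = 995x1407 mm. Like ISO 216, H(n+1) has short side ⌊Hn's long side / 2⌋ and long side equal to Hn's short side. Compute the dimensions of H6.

H1: ⌊1407/2⌋ × 995 = 703 × 995 mm
H2: ⌊995/2⌋ × 703 = 497 × 703 mm
H3: ⌊703/2⌋ × 497 = 351 × 497 mm
H4: ⌊497/2⌋ × 351 = 248 × 351 mm
H5: ⌊351/2⌋ × 248 = 175 × 248 mm
H6: ⌊248/2⌋ × 175 = 124 × 175 mm

124 × 175 mm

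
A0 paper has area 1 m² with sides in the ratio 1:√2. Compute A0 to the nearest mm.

841 × 1189 mm

Let the short side be w mm. Then the long side is w√2 and w · w√2 = 10⁶ mm².
w² = 10⁶/√2, so w = 1000 / 2^(1/4) ≈ 840.9 mm; long side = 1000 · 2^(1/4) ≈ 1189.2 mm.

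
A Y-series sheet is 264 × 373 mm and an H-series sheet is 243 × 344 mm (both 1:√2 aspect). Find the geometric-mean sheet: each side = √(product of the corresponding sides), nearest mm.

253 × 358 mm

Short side: √(264 · 243) = √64152 ≈ 253.3 → 253 mm
Long side: √(373 · 344) = √128312 ≈ 358.2 → 358 mm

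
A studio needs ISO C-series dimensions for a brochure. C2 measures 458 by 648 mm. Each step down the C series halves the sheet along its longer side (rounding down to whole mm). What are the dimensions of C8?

57 × 81 mm

C3: ⌊648/2⌋ × 458 = 324 × 458 mm
C4: ⌊458/2⌋ × 324 = 229 × 324 mm
C5: ⌊324/2⌋ × 229 = 162 × 229 mm
C6: ⌊229/2⌋ × 162 = 114 × 162 mm
C7: ⌊162/2⌋ × 114 = 81 × 114 mm
C8: ⌊114/2⌋ × 81 = 57 × 81 mm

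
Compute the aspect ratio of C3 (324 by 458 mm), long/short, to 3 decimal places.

1.414

458 / 324 = 1.414
Matches √2 ≈ 1.414 — the ISO 216 defining ratio.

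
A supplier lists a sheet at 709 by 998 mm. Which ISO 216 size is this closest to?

Aspect ratio 998/709 ≈ 1.408 — close to the ISO √2 ≈ 1.414.
In the B-series (B0 = 1000 × 1414 mm): B1 = 707 × 1000 mm.
Off by 4 mm total — nearest standard size.

B1 (707 × 1000 mm)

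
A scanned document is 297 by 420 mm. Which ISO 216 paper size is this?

Aspect ratio 420/297 ≈ 1.414 — close to the ISO √2 ≈ 1.414.
In the A-series (A0 area = 1 m²): A3 = 297 × 420 mm.

A3 (297 × 420 mm)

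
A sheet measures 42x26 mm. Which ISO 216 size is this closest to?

Aspect ratio 42/26 ≈ 1.615 (ISO target is √2 ≈ 1.414).
In the C-series (envelope sizes, between A and B): C10 = 28 × 40 mm.
Off by 4 mm total — nearest standard size.

C10 (28 × 40 mm)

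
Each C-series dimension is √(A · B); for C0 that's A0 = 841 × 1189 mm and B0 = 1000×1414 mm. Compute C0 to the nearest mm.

Short: √(841 · 1000) = √841000 ≈ 917.1 mm.
Long: √(1189 · 1414) = √1681246 ≈ 1296.6 mm.

917 × 1297 mm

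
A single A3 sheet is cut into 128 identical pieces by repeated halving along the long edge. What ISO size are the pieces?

A10

128 = 2^7, so 7 halving steps.
A3 → A4 → … → A10 after 7 steps.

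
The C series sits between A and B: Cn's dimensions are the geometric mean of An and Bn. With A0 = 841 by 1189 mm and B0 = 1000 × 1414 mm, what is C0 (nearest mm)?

917 × 1297 mm

Short side: √(841 · 1000) = √841000 ≈ 917.1 → 917 mm
Long side: √(1189 · 1414) = √1681246 ≈ 1296.6 → 1297 mm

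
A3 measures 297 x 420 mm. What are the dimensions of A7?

A4: ⌊420/2⌋ × 297 = 210 × 297 mm
A5: ⌊297/2⌋ × 210 = 148 × 210 mm
A6: ⌊210/2⌋ × 148 = 105 × 148 mm
A7: ⌊148/2⌋ × 105 = 74 × 105 mm

74 × 105 mm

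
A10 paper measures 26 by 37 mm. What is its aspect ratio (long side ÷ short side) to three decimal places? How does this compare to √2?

37 / 26 = 1.423
ISO 216 targets √2 ≈ 1.414; the +0.009 deviation is from mm rounding.

1.423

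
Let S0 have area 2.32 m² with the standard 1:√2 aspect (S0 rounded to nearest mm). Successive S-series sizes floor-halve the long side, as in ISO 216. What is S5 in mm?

226 × 320 mm

Let S0's short side be w mm. w · w√2 = 2.32 m² = 2,320,000 mm², so w ≈ 1280.8 mm and w√2 ≈ 1811.3 mm → S0 = 1281 × 1811 mm.
S1: ⌊1811/2⌋ × 1281 = 905 × 1281 mm
S2: ⌊1281/2⌋ × 905 = 640 × 905 mm
S3: ⌊905/2⌋ × 640 = 452 × 640 mm
S4: ⌊640/2⌋ × 452 = 320 × 452 mm
S5: ⌊452/2⌋ × 320 = 226 × 320 mm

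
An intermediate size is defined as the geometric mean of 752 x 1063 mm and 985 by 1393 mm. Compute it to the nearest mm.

861 × 1217 mm

Short side: √(752 · 985) = √740720 ≈ 860.7 → 861 mm
Long side: √(1063 · 1393) = √1480759 ≈ 1216.9 → 1217 mm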